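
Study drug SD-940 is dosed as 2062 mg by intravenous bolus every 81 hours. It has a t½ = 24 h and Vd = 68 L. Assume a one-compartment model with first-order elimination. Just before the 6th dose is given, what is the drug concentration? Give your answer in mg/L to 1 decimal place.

3.2 mg/L

f = (1/2)^(τ/t½) = (1/2)^(81/24) ≈ 0.0964.
C₀ = D/Vd = 2062/68 ≈ 30.324 mg/L.
Before the 6th dose, 5 doses have been given. Superposition: Cmin = C₀·(f + f² + … + f^5).
≈ 30.324 × (0.0964 + 0.0093 + 0.0009 + 0.0001 + 0.0000) ≈ 30.324 × 0.1067 ≈ 3.236 mg/L.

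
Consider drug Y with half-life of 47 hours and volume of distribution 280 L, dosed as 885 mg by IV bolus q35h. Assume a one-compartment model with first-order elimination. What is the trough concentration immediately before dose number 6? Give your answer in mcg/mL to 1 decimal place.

4.3 mcg/mL

f = (1/2)^(τ/t½) = (1/2)^(35/47) ≈ 0.5968.
C₀ = D/Vd = 885/280 ≈ 3.161 mcg/mL.
Before the 6th dose, 5 doses have been given. Superposition: Cmin = C₀·(f + f² + … + f^5).
≈ 3.161 × (0.5968 + 0.3562 + 0.2126 + 0.1269 + 0.0757) ≈ 3.161 × 1.3682 ≈ 4.325 mcg/mL.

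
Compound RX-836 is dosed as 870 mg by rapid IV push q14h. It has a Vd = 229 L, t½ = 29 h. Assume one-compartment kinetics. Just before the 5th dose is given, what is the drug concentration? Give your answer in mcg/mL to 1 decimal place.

7.1 mcg/mL

f = (1/2)^(τ/t½) = (1/2)^(14/29) ≈ 0.7156.
C₀ = D/Vd = 870/229 ≈ 3.799 mcg/mL.
Before the 5th dose, 4 doses have been given. Superposition: Cmin = C₀·(f + f² + … + f^4).
≈ 3.799 × (0.7156 + 0.5121 + 0.3664 + 0.2622) ≈ 3.799 × 1.8563 ≈ 7.052 mcg/mL.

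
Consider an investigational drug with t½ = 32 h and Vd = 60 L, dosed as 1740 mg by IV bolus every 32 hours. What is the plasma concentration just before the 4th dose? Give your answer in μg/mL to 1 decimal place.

25.4 μg/mL

f = (1/2)^(τ/t½) = (1/2)^(32/32) ≈ 0.5000.
C₀ = D/Vd = 1740/60 ≈ 29.000 μg/mL.
Before the 4th dose, 3 doses have been given. Superposition: Cmin = C₀·(f + f² + … + f^3).
≈ 29.000 × (0.5000 + 0.2500 + 0.1250) ≈ 29.000 × 0.8750 ≈ 25.375 μg/mL.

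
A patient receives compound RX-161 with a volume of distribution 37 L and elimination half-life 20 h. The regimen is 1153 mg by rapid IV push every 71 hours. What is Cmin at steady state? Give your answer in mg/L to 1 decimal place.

2.9 mg/L

k = ln2/t½ = ln2/20 ≈ 0.034657 h⁻¹; fraction remaining f = e^(−kτ) = e^(−0.034657×71) ≈ 0.0854.
Each bolus raises the concentration by D/Vd = 1153/37 ≈ 31.162 mg/L.
Steady-state trough Cmin,ss = C₀·f/(1−f) ≈ 31.162 × 0.0854/0.9146 ≈ 2.910 mg/L.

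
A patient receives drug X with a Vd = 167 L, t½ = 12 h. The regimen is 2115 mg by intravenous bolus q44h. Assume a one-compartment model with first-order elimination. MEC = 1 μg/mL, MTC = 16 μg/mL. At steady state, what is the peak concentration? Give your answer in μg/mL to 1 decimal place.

τ/t½ = 44/12 ≈ 3.6667, so fraction remaining f = (1/2)^(44/12) ≈ 0.0787.
Accumulation ratio R = 1/(1 − f) ≈ 1/0.9213 ≈ 1.0854.
Single-dose peak C₀ = D/Vd = 2115/167 ≈ 12.665 μg/mL.
Steady-state peak Cmax,ss = C₀·R ≈ 12.665 × 1.0854 ≈ 13.747 μg/mL.
Peak 13.7 μg/mL vs MTC 16 μg/mL: below toxic threshold.

13.7 μg/mL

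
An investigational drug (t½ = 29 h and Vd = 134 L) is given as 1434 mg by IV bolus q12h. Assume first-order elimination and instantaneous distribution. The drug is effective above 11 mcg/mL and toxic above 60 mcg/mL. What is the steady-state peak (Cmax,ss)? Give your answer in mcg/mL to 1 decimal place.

42.9 mcg/mL

τ/t½ = 12/29 ≈ 0.41379, so fraction remaining f = (1/2)^(12/29) ≈ 0.7506.
At steady state, accumulation factor R = 1/(1 − e^(−kτ)) ≈ 4.0096.
Each bolus raises the concentration by D/Vd = 1434/134 ≈ 10.701 mcg/mL.
Steady-state peak Cmax,ss = C₀·R ≈ 10.701 × 4.0096 ≈ 42.907 mcg/mL.
Peak 42.9 mcg/mL vs MTC 60 mcg/mL: below toxic threshold.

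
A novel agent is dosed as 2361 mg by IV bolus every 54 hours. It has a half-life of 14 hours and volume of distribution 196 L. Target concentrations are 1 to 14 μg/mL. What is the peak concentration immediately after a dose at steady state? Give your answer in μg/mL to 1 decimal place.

τ/t½ = 54/14 ≈ 3.8571, so fraction remaining f = (1/2)^(54/14) ≈ 0.0690.
Accumulation ratio R = 1/(1 − f) ≈ 1/0.9310 ≈ 1.0741.
Single-dose peak C₀ = D/Vd = 2361/196 ≈ 12.046 μg/mL.
Cmax,ss = C₀/(1 − f) ≈ 12.046/0.9310 ≈ 12.939 μg/mL.
Peak 12.9 μg/mL vs MTC 14 μg/mL: below toxic threshold.

12.9 μg/mL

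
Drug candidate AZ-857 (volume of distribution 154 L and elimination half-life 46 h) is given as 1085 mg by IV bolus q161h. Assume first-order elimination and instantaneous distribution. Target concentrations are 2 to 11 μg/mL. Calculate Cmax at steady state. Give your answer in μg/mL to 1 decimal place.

Over one 161-h interval, 161/46 ≈ 3.5 half-lives elapse, leaving f ≈ 0.0884 of each dose.
Accumulation ratio R = 1/(1 − f) ≈ 1/0.9116 ≈ 1.0970.
Single-dose peak C₀ = D/Vd = 1085/154 ≈ 7.045 μg/mL.
Steady-state peak Cmax,ss = C₀·R ≈ 7.045 × 1.0970 ≈ 7.728 μg/mL.
Peak 7.7 μg/mL vs MTC 11 μg/mL: below toxic threshold.

7.7 μg/mL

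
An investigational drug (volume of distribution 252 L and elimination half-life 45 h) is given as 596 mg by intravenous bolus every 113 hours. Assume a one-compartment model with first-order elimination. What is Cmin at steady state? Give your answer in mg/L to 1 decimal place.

0.5 mg/L

Over one 113-h interval, 113/45 ≈ 2.5111 half-lives elapse, leaving f ≈ 0.1754 of each dose.
Accumulation ratio R = 1/(1 − f) ≈ 1/0.8246 ≈ 1.2127.
Each bolus raises the concentration by D/Vd = 596/252 ≈ 2.365 mg/L.
Steady-state peak Cmax,ss = C₀·R ≈ 2.365 × 1.2127 ≈ 2.868 mg/L.
Steady-state trough Cmin,ss = Cmax,ss·f ≈ 2.868 × 0.1754 ≈ 0.503 mg/L.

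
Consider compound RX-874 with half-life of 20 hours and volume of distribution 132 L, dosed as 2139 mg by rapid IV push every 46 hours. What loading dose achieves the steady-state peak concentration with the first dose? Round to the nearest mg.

f = (1/2)^(46/20) ≈ 0.203063; accumulation ratio R = 1/(1−f) ≈ 1.25480.
Loading dose to hit Cmax,ss on first dose: D_load = D_maint·R ≈ 2139 × 1.25480 ≈ 2684.02 mg.

2684 mg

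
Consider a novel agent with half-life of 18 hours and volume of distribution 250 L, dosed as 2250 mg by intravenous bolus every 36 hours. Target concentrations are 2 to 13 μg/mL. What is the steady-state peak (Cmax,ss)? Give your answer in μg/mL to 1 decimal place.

The dosing interval is 2 half-lives, so f = 2^(−2) = 0.25.
At steady state, R = 1/(1 − 0.25) = 4/3.
Single-dose peak C₀ = D/Vd = 2250/250 = 9 μg/mL.
Steady-state peak Cmax,ss = C₀·R = 9 × 4/3 ≈ 12.000 μg/mL.
Peak 12.0 μg/mL vs MTC 13 μg/mL: below toxic threshold.

12.0 μg/mL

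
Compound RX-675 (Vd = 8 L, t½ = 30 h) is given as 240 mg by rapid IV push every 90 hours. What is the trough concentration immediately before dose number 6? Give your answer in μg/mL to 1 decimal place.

f = (1/2)^(τ/t½) = (1/2)^(90/30) ≈ 0.1250.
C₀ = D/Vd = 240/8 ≈ 30.000 μg/mL.
Before the 6th dose, 5 doses have been given. Superposition: Cmin = C₀·(f + f² + … + f^5).
≈ 30.000 × (0.1250 + 0.0156 + 0.0020 + 0.0002 + 0.0000) ≈ 30.000 × 0.1428 ≈ 4.284 μg/mL.

4.3 μg/mL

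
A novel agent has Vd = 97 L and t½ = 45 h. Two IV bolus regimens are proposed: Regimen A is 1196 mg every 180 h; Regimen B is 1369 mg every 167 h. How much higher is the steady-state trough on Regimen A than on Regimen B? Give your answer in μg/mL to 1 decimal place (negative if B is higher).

Regimen A: f = (1/2)^(180/45) ≈ 0.0625; Cmin,ss = (1196/97)·f/(1−f) ≈ 0.822 μg/mL.
Regimen B: f = (1/2)^(167/45) ≈ 0.0764; Cmin,ss = (1369/97)·f/(1−f) ≈ 1.167 μg/mL.
Difference ≈ 0.822 − 1.167 ≈ -0.345 μg/mL.

-0.3 μg/mL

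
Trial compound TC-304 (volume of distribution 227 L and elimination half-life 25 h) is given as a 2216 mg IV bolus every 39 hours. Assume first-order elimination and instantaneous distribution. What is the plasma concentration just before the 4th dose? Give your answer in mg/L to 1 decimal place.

4.8 mg/L

f = (1/2)^(τ/t½) = (1/2)^(39/25) ≈ 0.3392.
C₀ = D/Vd = 2216/227 ≈ 9.762 mg/L.
Before the 4th dose, 3 doses have been given. Superposition: Cmin = C₀·(f + f² + … + f^3).
≈ 9.762 × (0.3392 + 0.1151 + 0.0390) ≈ 9.762 × 0.4933 ≈ 4.816 mg/L.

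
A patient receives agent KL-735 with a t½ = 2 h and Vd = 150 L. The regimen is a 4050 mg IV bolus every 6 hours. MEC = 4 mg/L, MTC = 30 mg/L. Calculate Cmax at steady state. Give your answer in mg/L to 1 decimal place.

30.9 mg/L

The dosing interval is 3 half-lives, so f = 2^(−3) = 0.125.
At steady state, R = 1/(1 − 0.125) = 8/7.
Single-dose peak C₀ = D/Vd = 4050/150 = 27 mg/L.
Steady-state peak Cmax,ss = C₀·R = 27 × 8/7 ≈ 30.857 mg/L.
Peak 30.9 mg/L vs MTC 30 mg/L: exceeds toxic threshold.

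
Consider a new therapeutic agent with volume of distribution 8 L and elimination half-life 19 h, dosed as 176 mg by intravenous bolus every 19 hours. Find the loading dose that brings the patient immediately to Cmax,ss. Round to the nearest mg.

f = (1/2)^(19/19) ≈ 0.500000; accumulation ratio R = 1/(1−f) ≈ 2.00000.
Loading dose to hit Cmax,ss on first dose: D_load = D_maint·R ≈ 176 × 2.00000 ≈ 352.00 mg.

352 mg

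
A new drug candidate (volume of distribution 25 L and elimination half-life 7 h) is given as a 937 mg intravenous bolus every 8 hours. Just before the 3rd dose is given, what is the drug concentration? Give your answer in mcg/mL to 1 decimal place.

f = (1/2)^(τ/t½) = (1/2)^(8/7) ≈ 0.4529.
C₀ = D/Vd = 937/25 ≈ 37.480 mcg/mL.
Before the 3rd dose, 2 doses have been given. Superposition: Cmin = C₀·(f + f²).
≈ 37.480 × (0.4529 + 0.2051) ≈ 37.480 × 0.6580 ≈ 24.662 mcg/mL.

24.7 mcg/mL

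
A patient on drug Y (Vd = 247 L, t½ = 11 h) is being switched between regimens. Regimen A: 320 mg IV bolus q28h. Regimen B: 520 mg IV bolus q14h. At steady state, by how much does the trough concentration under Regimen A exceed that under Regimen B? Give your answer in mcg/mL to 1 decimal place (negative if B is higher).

-1.2 mcg/mL

Regimen A: f = (1/2)^(28/11) ≈ 0.1713; Cmin,ss = (320/247)·f/(1−f) ≈ 0.268 mcg/mL.
Regimen B: f = (1/2)^(14/11) ≈ 0.4139; Cmin,ss = (520/247)·f/(1−f) ≈ 1.487 mcg/mL.
Difference ≈ 0.268 − 1.487 ≈ -1.219 mcg/mL.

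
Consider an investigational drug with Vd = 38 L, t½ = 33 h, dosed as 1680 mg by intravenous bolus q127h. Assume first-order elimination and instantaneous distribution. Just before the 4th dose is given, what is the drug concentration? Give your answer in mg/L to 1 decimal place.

f = (1/2)^(τ/t½) = (1/2)^(127/33) ≈ 0.0694.
C₀ = D/Vd = 1680/38 ≈ 44.211 mg/L.
Before the 4th dose, 3 doses have been given. Superposition: Cmin = C₀·(f + f² + … + f^3).
≈ 44.211 × (0.0694 + 0.0048 + 0.0003) ≈ 44.211 × 0.0745 ≈ 3.294 mg/L.

3.3 mg/L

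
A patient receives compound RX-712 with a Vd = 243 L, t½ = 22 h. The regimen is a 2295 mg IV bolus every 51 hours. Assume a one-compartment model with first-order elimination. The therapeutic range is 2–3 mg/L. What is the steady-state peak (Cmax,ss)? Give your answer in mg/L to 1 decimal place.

11.8 mg/L

k = ln2/t½ = ln2/22 ≈ 0.031507 h⁻¹; fraction remaining f = e^(−kτ) = e^(−0.031507×51) ≈ 0.2005.
Accumulation ratio R = 1/(1 − f) ≈ 1/0.7995 ≈ 1.2508.
Single-dose peak C₀ = D/Vd = 2295/243 ≈ 9.444 mg/L.
Steady-state peak Cmax,ss = C₀·R ≈ 9.444 × 1.2508 ≈ 11.813 mg/L.
Peak 11.8 mg/L vs MTC 3 mg/L: exceeds toxic threshold.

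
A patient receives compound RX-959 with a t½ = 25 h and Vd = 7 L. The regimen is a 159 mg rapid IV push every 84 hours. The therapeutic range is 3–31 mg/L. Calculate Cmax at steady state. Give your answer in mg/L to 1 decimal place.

Over one 84-h interval, 84/25 ≈ 3.36 half-lives elapse, leaving f ≈ 0.0974 of each dose.
Accumulation ratio R = 1/(1 − f) ≈ 1/0.9026 ≈ 1.1079.
Each bolus raises the concentration by D/Vd = 159/7 ≈ 22.714 mg/L.
Steady-state peak Cmax,ss = C₀·R ≈ 22.714 × 1.1079 ≈ 25.165 mg/L.
Peak 25.2 mg/L vs MTC 31 mg/L: below toxic threshold.

25.2 mg/L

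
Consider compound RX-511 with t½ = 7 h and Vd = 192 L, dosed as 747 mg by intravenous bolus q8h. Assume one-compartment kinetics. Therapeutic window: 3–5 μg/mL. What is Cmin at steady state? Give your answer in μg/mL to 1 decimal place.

3.2 μg/mL

Over one 8-h interval, 8/7 ≈ 1.1429 half-lives elapse, leaving f ≈ 0.4529 of each dose.
Accumulation ratio R = 1/(1 − f) ≈ 1/0.5471 ≈ 1.8278.
Single-dose peak C₀ = D/Vd = 747/192 ≈ 3.891 μg/mL.
Cmax,ss = C₀/(1 − f) ≈ 3.891/0.5471 ≈ 7.112 μg/mL.
One interval later, Cmin,ss = Cmax,ss·e^(−kτ) ≈ 7.112 × 0.4529 ≈ 3.221 μg/mL.
Trough 3.2 μg/mL vs MEC 3 μg/mL: adequate.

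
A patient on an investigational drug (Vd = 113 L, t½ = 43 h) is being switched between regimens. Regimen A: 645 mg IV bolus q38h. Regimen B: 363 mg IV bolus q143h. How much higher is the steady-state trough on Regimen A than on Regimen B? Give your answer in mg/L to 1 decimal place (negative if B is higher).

6.4 mg/L

Regimen A: f = (1/2)^(38/43) ≈ 0.5420; Cmin,ss = (645/113)·f/(1−f) ≈ 6.755 mg/L.
Regimen B: f = (1/2)^(143/43) ≈ 0.0997; Cmin,ss = (363/113)·f/(1−f) ≈ 0.356 mg/L.
Difference ≈ 6.755 − 0.356 ≈ 6.399 mg/L.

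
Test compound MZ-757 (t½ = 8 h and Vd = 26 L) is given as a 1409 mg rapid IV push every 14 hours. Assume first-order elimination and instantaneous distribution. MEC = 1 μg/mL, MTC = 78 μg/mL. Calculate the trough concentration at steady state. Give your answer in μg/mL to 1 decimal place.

Over one 14-h interval, 14/8 ≈ 1.75 half-lives elapse, leaving f ≈ 0.2973 of each dose.
Accumulation ratio R = 1/(1 − f) ≈ 1/0.7027 ≈ 1.4231.
Single-dose peak C₀ = D/Vd = 1409/26 ≈ 54.192 μg/mL.
Steady-state peak Cmax,ss = C₀·R ≈ 54.192 × 1.4231 ≈ 77.121 μg/mL.
Steady-state trough Cmin,ss = Cmax,ss·f ≈ 77.121 × 0.2973 ≈ 22.928 μg/mL.
Trough 22.9 μg/mL vs MEC 1 μg/mL: adequate.

22.9 μg/mL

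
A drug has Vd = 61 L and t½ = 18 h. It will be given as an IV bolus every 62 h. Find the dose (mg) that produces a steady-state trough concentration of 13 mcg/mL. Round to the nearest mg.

7840 mg

τ/t½ = 62/18 ≈ 3.4444, so f = (1/2)^(62/18) ≈ 0.091858.
Cmin,ss = (D/Vd)·f/(1−f), so D = Cmin,ss·Vd·(1−f)/f.
D = 13 × 61 × (1−f)/f ≈ 13 × 61 × 9.88637 ≈ 7839.89 mg.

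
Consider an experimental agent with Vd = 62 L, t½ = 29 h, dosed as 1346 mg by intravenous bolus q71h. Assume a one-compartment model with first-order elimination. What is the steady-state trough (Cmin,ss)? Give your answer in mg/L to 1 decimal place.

4.9 mg/L

Over one 71-h interval, 71/29 ≈ 2.4483 half-lives elapse, leaving f ≈ 0.1832 of each dose.
Each bolus raises the concentration by D/Vd = 1346/62 ≈ 21.710 mg/L.
Steady-state trough Cmin,ss = C₀·f/(1−f) ≈ 21.710 × 0.1832/0.8168 ≈ 4.869 mg/L.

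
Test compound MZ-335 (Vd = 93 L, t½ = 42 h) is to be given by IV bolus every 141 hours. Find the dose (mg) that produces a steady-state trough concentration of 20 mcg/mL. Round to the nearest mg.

τ/t½ = 141/42 ≈ 3.3571, so f = (1/2)^(141/42) ≈ 0.097589.
Cmin,ss = (D/Vd)·f/(1−f), so D = Cmin,ss·Vd·(1−f)/f.
D = 20 × 93 × (1−f)/f ≈ 20 × 93 × 9.24706 ≈ 17199.53 mg.

17200 mg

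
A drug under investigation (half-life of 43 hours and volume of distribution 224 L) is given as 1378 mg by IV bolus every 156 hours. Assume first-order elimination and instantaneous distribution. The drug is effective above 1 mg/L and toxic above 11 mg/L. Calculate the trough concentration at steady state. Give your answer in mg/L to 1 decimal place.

k = ln2/t½ = ln2/43 ≈ 0.016120 h⁻¹; fraction remaining f = e^(−kτ) = e^(−0.016120×156) ≈ 0.0809.
At steady state, accumulation factor R = 1/(1 − e^(−kτ)) ≈ 1.0880.
Single-dose peak C₀ = D/Vd = 1378/224 ≈ 6.152 mg/L.
Cmax,ss = C₀/(1 − f) ≈ 6.152/0.9191 ≈ 6.694 mg/L.
Steady-state trough Cmin,ss = Cmax,ss·f ≈ 6.694 × 0.0809 ≈ 0.542 mg/L.
Trough 0.5 mg/L vs MEC 1 mg/L: subtherapeutic.

0.5 mg/L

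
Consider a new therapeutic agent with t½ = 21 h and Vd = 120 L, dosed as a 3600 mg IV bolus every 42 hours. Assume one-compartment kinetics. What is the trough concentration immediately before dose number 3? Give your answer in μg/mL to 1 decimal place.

f = (1/2)^(τ/t½) = (1/2)^(42/21) ≈ 0.2500.
C₀ = D/Vd = 3600/120 ≈ 30.000 μg/mL.
Before the 3rd dose, 2 doses have been given. Superposition: Cmin = C₀·(f + f²).
≈ 30.000 × (0.2500 + 0.0625) ≈ 30.000 × 0.3125 ≈ 9.375 μg/mL.

9.4 μg/mL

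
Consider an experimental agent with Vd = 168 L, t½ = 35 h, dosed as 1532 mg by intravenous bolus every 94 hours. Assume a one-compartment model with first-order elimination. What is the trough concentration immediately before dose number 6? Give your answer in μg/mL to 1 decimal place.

1.7 μg/mL

f = (1/2)^(τ/t½) = (1/2)^(94/35) ≈ 0.1554.
C₀ = D/Vd = 1532/168 ≈ 9.119 μg/mL.
Before the 6th dose, 5 doses have been given. Superposition: Cmin = C₀·(f + f² + … + f^5).
≈ 9.119 × (0.1554 + 0.0241 + 0.0038 + 0.0006 + 0.0001) ≈ 9.119 × 0.1840 ≈ 1.678 μg/mL.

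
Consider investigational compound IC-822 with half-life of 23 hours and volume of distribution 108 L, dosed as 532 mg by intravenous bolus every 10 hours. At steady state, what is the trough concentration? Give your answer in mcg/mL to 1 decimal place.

Over one 10-h interval, 10/23 ≈ 0.43478 half-lives elapse, leaving f ≈ 0.7398 of each dose.
Single-dose peak C₀ = D/Vd = 532/108 ≈ 4.926 mcg/mL.
Steady-state trough Cmin,ss = C₀·f/(1−f) ≈ 4.926 × 0.7398/0.2602 ≈ 14.006 mcg/mL.

14.0 mcg/mL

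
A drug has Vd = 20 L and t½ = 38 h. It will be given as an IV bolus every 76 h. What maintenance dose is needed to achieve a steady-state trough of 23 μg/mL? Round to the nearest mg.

τ/t½ = 76/38 ≈ 2, so f = (1/2)^(76/38) ≈ 0.250000.
Cmin,ss = (D/Vd)·f/(1−f), so D = Cmin,ss·Vd·(1−f)/f.
D = 23 × 20 × (1−f)/f ≈ 23 × 20 × 3.00000 ≈ 1380.00 mg.

1380 mg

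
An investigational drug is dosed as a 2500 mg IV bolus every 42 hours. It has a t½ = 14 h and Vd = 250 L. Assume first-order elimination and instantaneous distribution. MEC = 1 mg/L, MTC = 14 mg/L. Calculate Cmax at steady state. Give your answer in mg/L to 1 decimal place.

11.4 mg/L

τ = 42 h = 3 half-lives, so f = (1/2)^3 = 0.125.
At steady state, R = 1/(1 − 0.125) = 8/7.
Single-dose peak C₀ = D/Vd = 2500/250 = 10 mg/L.
Steady-state peak Cmax,ss = C₀·R = 10 × 8/7 ≈ 11.429 mg/L.
Peak 11.4 mg/L vs MTC 14 mg/L: below toxic threshold.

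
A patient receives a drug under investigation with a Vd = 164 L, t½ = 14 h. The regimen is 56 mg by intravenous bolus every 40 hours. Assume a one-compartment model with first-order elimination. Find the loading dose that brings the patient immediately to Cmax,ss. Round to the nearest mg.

f = (1/2)^(40/14) ≈ 0.138011; accumulation ratio R = 1/(1−f) ≈ 1.16011.
Loading dose to hit Cmax,ss on first dose: D_load = D_maint·R ≈ 56 × 1.16011 ≈ 64.97 mg.

65 mg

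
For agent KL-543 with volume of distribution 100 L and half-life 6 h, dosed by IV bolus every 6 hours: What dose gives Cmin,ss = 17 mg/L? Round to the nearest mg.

1700 mg

τ/t½ = 6/6 ≈ 1, so f = (1/2)^(6/6) ≈ 0.500000.
Cmin,ss = (D/Vd)·f/(1−f), so D = Cmin,ss·Vd·(1−f)/f.
D = 17 × 100 × (1−f)/f ≈ 17 × 100 × 1.00000 ≈ 1700.00 mg.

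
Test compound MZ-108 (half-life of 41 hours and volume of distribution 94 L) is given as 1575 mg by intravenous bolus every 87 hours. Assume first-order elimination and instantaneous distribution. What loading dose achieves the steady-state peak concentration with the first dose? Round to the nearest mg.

f = (1/2)^(87/41) ≈ 0.229736; accumulation ratio R = 1/(1−f) ≈ 1.29826.
Loading dose to hit Cmax,ss on first dose: D_load = D_maint·R ≈ 1575 × 1.29826 ≈ 2044.76 mg.

2045 mg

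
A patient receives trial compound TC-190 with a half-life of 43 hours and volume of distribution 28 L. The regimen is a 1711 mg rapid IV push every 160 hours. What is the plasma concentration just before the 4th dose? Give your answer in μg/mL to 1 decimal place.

f = (1/2)^(τ/t½) = (1/2)^(160/43) ≈ 0.0758.
C₀ = D/Vd = 1711/28 ≈ 61.107 μg/mL.
Before the 4th dose, 3 doses have been given. Superposition: Cmin = C₀·(f + f² + … + f^3).
≈ 61.107 × (0.0758 + 0.0057 + 0.0004) ≈ 61.107 × 0.0819 ≈ 5.005 μg/mL.

5.0 μg/mL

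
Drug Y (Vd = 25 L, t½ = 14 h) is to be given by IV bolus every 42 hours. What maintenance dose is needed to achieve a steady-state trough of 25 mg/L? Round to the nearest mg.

4375 mg

τ/t½ = 42/14 ≈ 3, so f = (1/2)^(42/14) ≈ 0.125000.
Cmin,ss = (D/Vd)·f/(1−f), so D = Cmin,ss·Vd·(1−f)/f.
D = 25 × 25 × (1−f)/f ≈ 25 × 25 × 7.00000 ≈ 4375.00 mg.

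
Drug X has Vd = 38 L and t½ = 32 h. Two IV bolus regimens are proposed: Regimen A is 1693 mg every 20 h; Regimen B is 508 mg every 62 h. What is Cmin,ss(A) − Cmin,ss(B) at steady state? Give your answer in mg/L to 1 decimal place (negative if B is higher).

77.4 mg/L

Regimen A: f = (1/2)^(20/32) ≈ 0.6484; Cmin,ss = (1693/38)·f/(1−f) ≈ 82.161 mg/L.
Regimen B: f = (1/2)^(62/32) ≈ 0.2611; Cmin,ss = (508/38)·f/(1−f) ≈ 4.724 mg/L.
Difference ≈ 82.161 − 4.724 ≈ 77.437 mg/L.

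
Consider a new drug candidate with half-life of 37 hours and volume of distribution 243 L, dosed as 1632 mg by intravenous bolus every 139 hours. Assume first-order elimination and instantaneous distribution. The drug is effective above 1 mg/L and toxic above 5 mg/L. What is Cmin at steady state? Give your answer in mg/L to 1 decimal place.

0.5 mg/L

τ/t½ = 139/37 ≈ 3.7568, so fraction remaining f = (1/2)^(139/37) ≈ 0.0740.
Single-dose peak C₀ = D/Vd = 1632/243 ≈ 6.716 mg/L.
Steady-state trough Cmin,ss = C₀·f/(1−f) ≈ 6.716 × 0.0740/0.9260 ≈ 0.537 mg/L.
Trough 0.5 mg/L vs MEC 1 mg/L: subtherapeutic.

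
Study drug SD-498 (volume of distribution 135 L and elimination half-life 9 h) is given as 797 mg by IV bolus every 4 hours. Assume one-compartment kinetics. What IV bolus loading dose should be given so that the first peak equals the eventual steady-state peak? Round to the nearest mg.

3006 mg

f = (1/2)^(4/9) ≈ 0.734867; accumulation ratio R = 1/(1−f) ≈ 3.77169.
Loading dose to hit Cmax,ss on first dose: D_load = D_maint·R ≈ 797 × 3.77169 ≈ 3006.04 mg.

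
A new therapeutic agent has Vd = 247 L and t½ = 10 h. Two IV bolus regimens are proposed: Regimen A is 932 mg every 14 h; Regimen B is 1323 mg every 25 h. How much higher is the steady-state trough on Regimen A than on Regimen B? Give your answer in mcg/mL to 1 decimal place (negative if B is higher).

1.2 mcg/mL

Regimen A: f = (1/2)^(14/10) ≈ 0.3789; Cmin,ss = (932/247)·f/(1−f) ≈ 2.302 mcg/mL.
Regimen B: f = (1/2)^(25/10) ≈ 0.1768; Cmin,ss = (1323/247)·f/(1−f) ≈ 1.150 mcg/mL.
Difference ≈ 2.302 − 1.150 ≈ 1.152 mcg/mL.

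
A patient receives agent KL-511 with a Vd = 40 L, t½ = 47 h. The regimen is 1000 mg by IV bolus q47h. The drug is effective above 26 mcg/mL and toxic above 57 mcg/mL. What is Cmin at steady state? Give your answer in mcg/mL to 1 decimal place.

τ = 47 h = 1 half-life, so f = (1/2)^1 = 0.5.
At steady state, R = 1/(1 − 0.5) = 2/1.
Single-dose peak C₀ = D/Vd = 1000/40 = 25 mcg/mL.
Steady-state peak Cmax,ss = C₀·R = 25 × 2/1 ≈ 50.000 mcg/mL.
Steady-state trough Cmin,ss = Cmax,ss·f ≈ 50.000 × 0.5 ≈ 25.000 mcg/mL.
Trough 25.0 mcg/mL vs MEC 26 mcg/mL: subtherapeutic.

25.0 mcg/mL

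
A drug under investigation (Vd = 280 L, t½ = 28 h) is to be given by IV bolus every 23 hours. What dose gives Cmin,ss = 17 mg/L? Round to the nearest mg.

τ/t½ = 23/28 ≈ 0.82143, so f = (1/2)^(23/28) ≈ 0.565881.
Cmin,ss = (D/Vd)·f/(1−f), so D = Cmin,ss·Vd·(1−f)/f.
D = 17 × 280 × (1−f)/f ≈ 17 × 280 × 0.76716 ≈ 3651.68 mg.

3652 mg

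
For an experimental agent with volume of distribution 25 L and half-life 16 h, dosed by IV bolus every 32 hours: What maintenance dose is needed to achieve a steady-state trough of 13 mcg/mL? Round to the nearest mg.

975 mg

τ/t½ = 32/16 ≈ 2, so f = (1/2)^(32/16) ≈ 0.250000.
Cmin,ss = (D/Vd)·f/(1−f), so D = Cmin,ss·Vd·(1−f)/f.
D = 13 × 25 × (1−f)/f ≈ 13 × 25 × 3.00000 ≈ 975.00 mg.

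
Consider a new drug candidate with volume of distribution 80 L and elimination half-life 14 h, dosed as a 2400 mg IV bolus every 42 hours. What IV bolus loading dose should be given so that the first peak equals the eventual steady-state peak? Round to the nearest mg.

2743 mg

f = (1/2)^(42/14) ≈ 0.125000; accumulation ratio R = 1/(1−f) ≈ 1.14286.
Loading dose to hit Cmax,ss on first dose: D_load = D_maint·R ≈ 2400 × 1.14286 ≈ 2742.86 mg.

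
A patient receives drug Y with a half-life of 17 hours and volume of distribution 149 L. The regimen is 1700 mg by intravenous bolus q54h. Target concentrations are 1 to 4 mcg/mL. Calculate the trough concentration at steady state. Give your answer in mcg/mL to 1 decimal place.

k = ln2/t½ = ln2/17 ≈ 0.040773 h⁻¹; fraction remaining f = e^(−kτ) = e^(−0.040773×54) ≈ 0.1106.
Single-dose peak C₀ = D/Vd = 1700/149 ≈ 11.409 mcg/mL.
Steady-state trough Cmin,ss = C₀·f/(1−f) ≈ 11.409 × 0.1106/0.8894 ≈ 1.419 mcg/mL.
Trough 1.4 mcg/mL vs MEC 1 mcg/mL: adequate.

1.4 mcg/mL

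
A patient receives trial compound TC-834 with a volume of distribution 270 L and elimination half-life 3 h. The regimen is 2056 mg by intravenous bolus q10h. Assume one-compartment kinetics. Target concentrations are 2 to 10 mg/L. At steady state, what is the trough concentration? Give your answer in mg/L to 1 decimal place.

0.8 mg/L

τ/t½ = 10/3 ≈ 3.3333, so fraction remaining f = (1/2)^(10/3) ≈ 0.0992.
At steady state, accumulation factor R = 1/(1 − e^(−kτ)) ≈ 1.1101.
Each bolus raises the concentration by D/Vd = 2056/270 ≈ 7.615 mg/L.
Steady-state peak Cmax,ss = C₀·R ≈ 7.615 × 1.1101 ≈ 8.453 mg/L.
One interval later, Cmin,ss = Cmax,ss·e^(−kτ) ≈ 8.453 × 0.0992 ≈ 0.839 mg/L.
Trough 0.8 mg/L vs MEC 2 mg/L: subtherapeutic.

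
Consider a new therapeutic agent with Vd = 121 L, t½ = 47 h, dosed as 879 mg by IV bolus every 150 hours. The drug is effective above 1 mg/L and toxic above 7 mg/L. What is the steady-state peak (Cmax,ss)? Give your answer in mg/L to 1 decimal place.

8.2 mg/L

τ/t½ = 150/47 ≈ 3.1915, so fraction remaining f = (1/2)^(150/47) ≈ 0.1095.
Accumulation ratio R = 1/(1 − f) ≈ 1/0.8905 ≈ 1.1230.
Single-dose peak C₀ = D/Vd = 879/121 ≈ 7.264 mg/L.
Cmax,ss = C₀/(1 − f) ≈ 7.264/0.8905 ≈ 8.157 mg/L.
Peak 8.2 mg/L vs MTC 7 mg/L: exceeds toxic threshold.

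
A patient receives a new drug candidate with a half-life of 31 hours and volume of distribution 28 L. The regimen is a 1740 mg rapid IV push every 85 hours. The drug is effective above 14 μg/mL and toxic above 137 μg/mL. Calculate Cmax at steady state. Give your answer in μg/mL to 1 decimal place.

73.1 μg/mL

τ/t½ = 85/31 ≈ 2.7419, so fraction remaining f = (1/2)^(85/31) ≈ 0.1495.
Accumulation ratio R = 1/(1 − f) ≈ 1/0.8505 ≈ 1.1758.
Each bolus raises the concentration by D/Vd = 1740/28 ≈ 62.143 μg/mL.
Steady-state peak Cmax,ss = C₀·R ≈ 62.143 × 1.1758 ≈ 73.068 μg/mL.
Peak 73.1 μg/mL vs MTC 137 μg/mL: below toxic threshold.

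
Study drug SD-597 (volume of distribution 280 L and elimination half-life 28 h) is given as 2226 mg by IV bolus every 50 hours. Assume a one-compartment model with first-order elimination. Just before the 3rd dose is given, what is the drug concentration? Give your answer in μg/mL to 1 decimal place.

f = (1/2)^(τ/t½) = (1/2)^(50/28) ≈ 0.2900.
C₀ = D/Vd = 2226/280 ≈ 7.950 μg/mL.
Before the 3rd dose, 2 doses have been given. Superposition: Cmin = C₀·(f + f²).
≈ 7.950 × (0.2900 + 0.0841) ≈ 7.950 × 0.3741 ≈ 2.974 μg/mL.

3.0 μg/mL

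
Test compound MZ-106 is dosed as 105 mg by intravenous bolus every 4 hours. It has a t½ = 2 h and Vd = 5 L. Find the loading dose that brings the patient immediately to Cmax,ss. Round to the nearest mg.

140 mg

f = (1/2)^(4/2) ≈ 0.250000; accumulation ratio R = 1/(1−f) ≈ 1.33333.
Loading dose to hit Cmax,ss on first dose: D_load = D_maint·R ≈ 105 × 1.33333 ≈ 140.00 mg.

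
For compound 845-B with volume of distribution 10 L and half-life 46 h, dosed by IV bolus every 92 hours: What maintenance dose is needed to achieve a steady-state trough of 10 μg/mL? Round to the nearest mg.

300 mg

τ/t½ = 92/46 ≈ 2, so f = (1/2)^(92/46) ≈ 0.250000.
Cmin,ss = (D/Vd)·f/(1−f), so D = Cmin,ss·Vd·(1−f)/f.
D = 10 × 10 × (1−f)/f ≈ 10 × 10 × 3.00000 ≈ 300.00 mg.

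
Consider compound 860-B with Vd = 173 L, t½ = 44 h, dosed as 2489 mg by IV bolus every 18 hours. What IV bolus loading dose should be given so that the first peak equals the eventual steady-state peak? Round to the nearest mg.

10081 mg

f = (1/2)^(18/44) ≈ 0.753098; accumulation ratio R = 1/(1−f) ≈ 4.05019.
Loading dose to hit Cmax,ss on first dose: D_load = D_maint·R ≈ 2489 × 4.05019 ≈ 10080.92 mg.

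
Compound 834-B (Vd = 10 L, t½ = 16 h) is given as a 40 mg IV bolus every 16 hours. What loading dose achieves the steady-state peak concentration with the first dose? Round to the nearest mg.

f = (1/2)^(16/16) ≈ 0.500000; accumulation ratio R = 1/(1−f) ≈ 2.00000.
Loading dose to hit Cmax,ss on first dose: D_load = D_maint·R ≈ 40 × 2.00000 ≈ 80.00 mg.

80 mg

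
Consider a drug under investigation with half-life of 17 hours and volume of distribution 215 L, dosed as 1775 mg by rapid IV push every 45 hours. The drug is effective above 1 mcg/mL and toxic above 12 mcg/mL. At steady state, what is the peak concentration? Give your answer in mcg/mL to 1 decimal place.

9.8 mcg/mL

Over one 45-h interval, 45/17 ≈ 2.6471 half-lives elapse, leaving f ≈ 0.1596 of each dose.
At steady state, accumulation factor R = 1/(1 − e^(−kτ)) ≈ 1.1899.
Each bolus raises the concentration by D/Vd = 1775/215 ≈ 8.256 mcg/mL.
Steady-state peak Cmax,ss = C₀·R ≈ 8.256 × 1.1899 ≈ 9.824 mcg/mL.
Peak 9.8 mcg/mL vs MTC 12 mcg/mL: below toxic threshold.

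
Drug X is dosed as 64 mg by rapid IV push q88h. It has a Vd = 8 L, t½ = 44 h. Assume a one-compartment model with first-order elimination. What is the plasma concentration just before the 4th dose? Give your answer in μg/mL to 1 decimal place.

2.6 μg/mL

f = (1/2)^(τ/t½) = (1/2)^(88/44) ≈ 0.2500.
C₀ = D/Vd = 64/8 ≈ 8.000 μg/mL.
Before the 4th dose, 3 doses have been given. Superposition: Cmin = C₀·(f + f² + … + f^3).
≈ 8.000 × (0.2500 + 0.0625 + 0.0156) ≈ 8.000 × 0.3281 ≈ 2.625 μg/mL.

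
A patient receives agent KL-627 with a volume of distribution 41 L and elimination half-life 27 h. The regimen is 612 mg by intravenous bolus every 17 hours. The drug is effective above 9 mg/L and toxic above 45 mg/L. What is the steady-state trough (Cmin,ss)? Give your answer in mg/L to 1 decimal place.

27.3 mg/L

Over one 17-h interval, 17/27 ≈ 0.62963 half-lives elapse, leaving f ≈ 0.6463 of each dose.
Accumulation ratio R = 1/(1 − f) ≈ 1/0.3537 ≈ 2.8273.
Each bolus raises the concentration by D/Vd = 612/41 ≈ 14.927 mg/L.
Steady-state peak Cmax,ss = C₀·R ≈ 14.927 × 2.8273 ≈ 42.203 mg/L.
One interval later, Cmin,ss = Cmax,ss·e^(−kτ) ≈ 42.203 × 0.6463 ≈ 27.276 mg/L.
Trough 27.3 mg/L vs MEC 9 mg/L: adequate.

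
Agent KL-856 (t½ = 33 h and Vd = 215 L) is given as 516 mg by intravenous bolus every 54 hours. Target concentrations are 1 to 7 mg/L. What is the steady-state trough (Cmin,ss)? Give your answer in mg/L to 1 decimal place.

1.1 mg/L

k = ln2/t½ = ln2/33 ≈ 0.021004 h⁻¹; fraction remaining f = e^(−kτ) = e^(−0.021004×54) ≈ 0.3217.
Single-dose peak C₀ = D/Vd = 516/215 ≈ 2.400 mg/L.
Steady-state trough Cmin,ss = C₀·f/(1−f) ≈ 2.400 × 0.3217/0.6783 ≈ 1.138 mg/L.
Trough 1.1 mg/L vs MEC 1 mg/L: adequate.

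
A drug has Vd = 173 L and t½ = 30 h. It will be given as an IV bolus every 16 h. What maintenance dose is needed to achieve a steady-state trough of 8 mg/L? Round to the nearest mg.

τ/t½ = 16/30 ≈ 0.53333, so f = (1/2)^(16/30) ≈ 0.690956.
Cmin,ss = (D/Vd)·f/(1−f), so D = Cmin,ss·Vd·(1−f)/f.
D = 8 × 173 × (1−f)/f ≈ 8 × 173 × 0.44727 ≈ 619.02 mg.

619 mg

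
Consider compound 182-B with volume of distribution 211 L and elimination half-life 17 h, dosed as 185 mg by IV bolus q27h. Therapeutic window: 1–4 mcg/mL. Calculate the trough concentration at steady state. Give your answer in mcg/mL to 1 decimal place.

0.4 mcg/mL

τ/t½ = 27/17 ≈ 1.5882, so fraction remaining f = (1/2)^(27/17) ≈ 0.3326.
Each bolus raises the concentration by D/Vd = 185/211 ≈ 0.877 mcg/mL.
Steady-state trough Cmin,ss = C₀·f/(1−f) ≈ 0.877 × 0.3326/0.6674 ≈ 0.437 mcg/mL.
Trough 0.4 mcg/mL vs MEC 1 mcg/mL: subtherapeutic.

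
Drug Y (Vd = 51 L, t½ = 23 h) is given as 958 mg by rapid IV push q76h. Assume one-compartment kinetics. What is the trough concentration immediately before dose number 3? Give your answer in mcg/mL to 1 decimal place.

f = (1/2)^(τ/t½) = (1/2)^(76/23) ≈ 0.1012.
C₀ = D/Vd = 958/51 ≈ 18.784 mcg/mL.
Before the 3rd dose, 2 doses have been given. Superposition: Cmin = C₀·(f + f²).
≈ 18.784 × (0.1012 + 0.0102) ≈ 18.784 × 0.1114 ≈ 2.093 mcg/mL.

2.1 mcg/mL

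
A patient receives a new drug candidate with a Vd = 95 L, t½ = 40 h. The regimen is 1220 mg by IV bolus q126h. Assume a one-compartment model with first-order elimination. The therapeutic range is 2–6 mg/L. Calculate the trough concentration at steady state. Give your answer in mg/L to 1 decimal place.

Over one 126-h interval, 126/40 ≈ 3.15 half-lives elapse, leaving f ≈ 0.1127 of each dose.
Single-dose peak C₀ = D/Vd = 1220/95 ≈ 12.842 mg/L.
Steady-state trough Cmin,ss = C₀·f/(1−f) ≈ 12.842 × 0.1127/0.8873 ≈ 1.631 mg/L.
Trough 1.6 mg/L vs MEC 2 mg/L: subtherapeutic.

1.6 mg/L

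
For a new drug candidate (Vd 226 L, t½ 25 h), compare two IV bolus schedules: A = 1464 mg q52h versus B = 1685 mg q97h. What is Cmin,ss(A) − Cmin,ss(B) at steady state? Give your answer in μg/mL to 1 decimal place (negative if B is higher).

Regimen A: f = (1/2)^(52/25) ≈ 0.2365; Cmin,ss = (1464/226)·f/(1−f) ≈ 2.007 μg/mL.
Regimen B: f = (1/2)^(97/25) ≈ 0.0679; Cmin,ss = (1685/226)·f/(1−f) ≈ 0.543 μg/mL.
Difference ≈ 2.007 − 0.543 ≈ 1.464 μg/mL.

1.5 μg/mL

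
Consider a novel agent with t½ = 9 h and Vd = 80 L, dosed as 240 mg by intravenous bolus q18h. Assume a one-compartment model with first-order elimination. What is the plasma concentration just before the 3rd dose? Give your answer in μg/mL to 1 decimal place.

f = (1/2)^(τ/t½) = (1/2)^(18/9) ≈ 0.2500.
C₀ = D/Vd = 240/80 ≈ 3.000 μg/mL.
Before the 3rd dose, 2 doses have been given. Superposition: Cmin = C₀·(f + f²).
≈ 3.000 × (0.2500 + 0.0625) ≈ 3.000 × 0.3125 ≈ 0.938 μg/mL.

0.9 μg/mL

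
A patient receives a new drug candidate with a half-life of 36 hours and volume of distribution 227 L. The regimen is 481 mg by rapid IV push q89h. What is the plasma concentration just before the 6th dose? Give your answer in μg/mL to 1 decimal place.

f = (1/2)^(τ/t½) = (1/2)^(89/36) ≈ 0.1802.
C₀ = D/Vd = 481/227 ≈ 2.119 μg/mL.
Before the 6th dose, 5 doses have been given. Superposition: Cmin = C₀·(f + f² + … + f^5).
≈ 2.119 × (0.1802 + 0.0325 + 0.0059 + 0.0011 + 0.0002) ≈ 2.119 × 0.2199 ≈ 0.466 μg/mL.

0.5 μg/mL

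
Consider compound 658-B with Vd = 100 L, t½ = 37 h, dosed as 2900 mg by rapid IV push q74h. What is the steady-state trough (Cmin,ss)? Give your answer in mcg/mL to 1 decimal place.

The dosing interval is 2 half-lives, so f = 2^(−2) = 0.25.
Accumulation ratio R = 1/(1 − f) = 1/0.75 = 4/3.
Single-dose peak C₀ = D/Vd = 2900/100 = 29 mcg/mL.
Steady-state peak Cmax,ss = C₀·R = 29 × 4/3 ≈ 38.667 mcg/mL.
Steady-state trough Cmin,ss = Cmax,ss·f ≈ 38.667 × 0.25 ≈ 9.667 mcg/mL.

9.7 mcg/mL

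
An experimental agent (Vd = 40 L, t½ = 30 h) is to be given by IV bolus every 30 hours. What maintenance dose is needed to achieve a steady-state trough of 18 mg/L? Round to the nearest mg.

τ/t½ = 30/30 ≈ 1, so f = (1/2)^(30/30) ≈ 0.500000.
Cmin,ss = (D/Vd)·f/(1−f), so D = Cmin,ss·Vd·(1−f)/f.
D = 18 × 40 × (1−f)/f ≈ 18 × 40 × 1.00000 ≈ 720.00 mg.

720 mg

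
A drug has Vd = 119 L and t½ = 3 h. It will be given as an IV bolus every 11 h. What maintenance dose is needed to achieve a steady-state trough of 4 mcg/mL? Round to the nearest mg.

τ/t½ = 11/3 ≈ 3.6667, so f = (1/2)^(11/3) ≈ 0.078745.
Cmin,ss = (D/Vd)·f/(1−f), so D = Cmin,ss·Vd·(1−f)/f.
D = 4 × 119 × (1−f)/f ≈ 4 × 119 × 11.69922 ≈ 5568.83 mg.

5569 mg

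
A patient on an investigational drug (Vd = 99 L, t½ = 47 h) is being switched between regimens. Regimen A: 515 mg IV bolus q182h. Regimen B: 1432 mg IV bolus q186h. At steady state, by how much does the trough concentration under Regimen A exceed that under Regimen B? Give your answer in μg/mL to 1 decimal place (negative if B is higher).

-0.6 μg/mL

Regimen A: f = (1/2)^(182/47) ≈ 0.0683; Cmin,ss = (515/99)·f/(1−f) ≈ 0.381 μg/mL.
Regimen B: f = (1/2)^(186/47) ≈ 0.0644; Cmin,ss = (1432/99)·f/(1−f) ≈ 0.996 μg/mL.
Difference ≈ 0.381 − 0.996 ≈ -0.615 μg/mL.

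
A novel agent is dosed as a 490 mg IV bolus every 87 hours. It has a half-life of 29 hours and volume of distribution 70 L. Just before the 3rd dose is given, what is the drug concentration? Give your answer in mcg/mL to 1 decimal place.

f = (1/2)^(τ/t½) = (1/2)^(87/29) ≈ 0.1250.
C₀ = D/Vd = 490/70 ≈ 7.000 mcg/mL.
Before the 3rd dose, 2 doses have been given. Superposition: Cmin = C₀·(f + f²).
≈ 7.000 × (0.1250 + 0.0156) ≈ 7.000 × 0.1406 ≈ 0.984 mcg/mL.

1.0 mcg/mL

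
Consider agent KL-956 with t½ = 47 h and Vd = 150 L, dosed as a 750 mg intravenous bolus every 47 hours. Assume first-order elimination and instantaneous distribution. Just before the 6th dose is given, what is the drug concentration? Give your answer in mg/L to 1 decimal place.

4.8 mg/L

f = (1/2)^(τ/t½) = (1/2)^(47/47) ≈ 0.5000.
C₀ = D/Vd = 750/150 ≈ 5.000 mg/L.
Before the 6th dose, 5 doses have been given. Superposition: Cmin = C₀·(f + f² + … + f^5).
≈ 5.000 × (0.5000 + 0.2500 + 0.1250 + 0.0625 + 0.0313) ≈ 5.000 × 0.9688 ≈ 4.844 mg/L.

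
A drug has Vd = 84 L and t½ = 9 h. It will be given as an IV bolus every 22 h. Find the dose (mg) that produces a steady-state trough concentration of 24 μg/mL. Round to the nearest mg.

8957 mg

τ/t½ = 22/9 ≈ 2.4444, so f = (1/2)^(22/9) ≈ 0.183717.
Cmin,ss = (D/Vd)·f/(1−f), so D = Cmin,ss·Vd·(1−f)/f.
D = 24 × 84 × (1−f)/f ≈ 24 × 84 × 4.44315 ≈ 8957.39 mg.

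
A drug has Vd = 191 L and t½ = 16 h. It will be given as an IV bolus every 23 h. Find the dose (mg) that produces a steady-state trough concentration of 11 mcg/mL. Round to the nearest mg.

3590 mg

τ/t½ = 23/16 ≈ 1.4375, so f = (1/2)^(23/16) ≈ 0.369207.
Cmin,ss = (D/Vd)·f/(1−f), so D = Cmin,ss·Vd·(1−f)/f.
D = 11 × 191 × (1−f)/f ≈ 11 × 191 × 1.70851 ≈ 3589.58 mg.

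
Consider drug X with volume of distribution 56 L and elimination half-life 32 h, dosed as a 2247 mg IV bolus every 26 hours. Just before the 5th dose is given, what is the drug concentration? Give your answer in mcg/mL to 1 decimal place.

47.5 mcg/mL

f = (1/2)^(τ/t½) = (1/2)^(26/32) ≈ 0.5694.
C₀ = D/Vd = 2247/56 ≈ 40.125 mcg/mL.
Before the 5th dose, 4 doses have been given. Superposition: Cmin = C₀·(f + f² + … + f^4).
≈ 40.125 × (0.5694 + 0.3242 + 0.1846 + 0.1051) ≈ 40.125 × 1.1833 ≈ 47.480 mcg/mL.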